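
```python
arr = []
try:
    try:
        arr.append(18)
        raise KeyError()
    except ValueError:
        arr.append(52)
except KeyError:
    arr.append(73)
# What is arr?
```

Step-by-step execution trace:
1. Inner try: `arr.append(18)` → arr = [18].
2. `raise KeyError()` raises KeyError.
3. Inner `except ValueError` does not match KeyError; exception propagates to outer try.
4. Outer `except KeyError` matches → `arr.append(73)` → arr = [18, 73].
Result: [18, 73]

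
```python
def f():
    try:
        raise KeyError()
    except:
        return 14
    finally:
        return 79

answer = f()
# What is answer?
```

Step-by-step execution trace:
1. `f()` enters try: `raise KeyError()` raises KeyError.
2. bare `except` matches → `return 14` sets pending return value 14.
3. Before returning, `finally: return 79` runs and overrides the pending return.
4. f() returns 79 → answer = 79.
Result: 79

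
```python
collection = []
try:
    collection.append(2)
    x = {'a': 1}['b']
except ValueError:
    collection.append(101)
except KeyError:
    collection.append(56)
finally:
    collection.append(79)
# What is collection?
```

Step-by-step execution trace:
1. try: `collection.append(2)` → collection = [2].
2. `x = {'a': 1}['b']` raises KeyError.
3. `except ValueError` does not match KeyError; skipped.
4. `except KeyError` matches → `collection.append(56)` → collection = [2, 56].
5. finally always runs: `collection.append(79)` → collection = [2, 56, 79].
Result: [2, 56, 79]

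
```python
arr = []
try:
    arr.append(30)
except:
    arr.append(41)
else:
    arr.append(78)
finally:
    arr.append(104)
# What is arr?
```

Step-by-step execution trace:
1. try: `arr.append(30)` → arr = [30]. No exception raised.
2. `except` is skipped.
3. `else` runs: `arr.append(78)` → arr = [30, 78].
4. `finally` always runs: `arr.append(104)` → arr = [30, 78, 104].
Result: [30, 78, 104]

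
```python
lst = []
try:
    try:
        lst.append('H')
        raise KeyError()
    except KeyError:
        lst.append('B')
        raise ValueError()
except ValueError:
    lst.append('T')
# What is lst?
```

Step-by-step execution trace:
1. Inner try: `lst.append('H')` → lst = ['H'].
2. `raise KeyError()` raises KeyError.
3. Inner `except KeyError` matches → `lst.append('B')` → lst = ['H', 'B'].
4. `raise ValueError()` raises ValueError; propagates to outer try.
5. Outer `except ValueError` matches → `lst.append('T')` → lst = ['H', 'B', 'T'].
Result: ['H', 'B', 'T']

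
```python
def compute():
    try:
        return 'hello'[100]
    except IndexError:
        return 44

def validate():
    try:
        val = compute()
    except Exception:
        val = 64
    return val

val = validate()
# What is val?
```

Step-by-step execution trace:
1. `validate()` calls `compute()`.
2. In compute: `'hello'[100]` raises IndexError; `except IndexError` catches it → returns 44.
3. In validate: `val = compute()` → val = 44. No exception reaches validate.
4. `except Exception` is skipped; validate returns 44.
5. val = 44.
Result: 44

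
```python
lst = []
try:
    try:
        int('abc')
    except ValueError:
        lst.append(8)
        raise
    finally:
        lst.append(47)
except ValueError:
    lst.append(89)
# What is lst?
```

Step-by-step execution trace:
1. Inner try: `int('abc')` raises ValueError.
2. Inner `except ValueError` matches → `lst.append(8)` → lst = [8].
3. bare `raise` re-raises ValueError.
4. Inner `finally` runs during unwinding: `lst.append(47)` → lst = [8, 47].
5. Outer `except ValueError` matches → `lst.append(89)` → lst = [8, 47, 89].
Result: [8, 47, 89]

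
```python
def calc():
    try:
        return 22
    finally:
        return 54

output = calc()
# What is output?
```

Step-by-step execution trace:
1. `calc()` enters try: `return 22` sets pending return value 22.
2. Before returning, `finally: return 54` runs and overrides the pending return.
3. calc() returns 54 → output = 54.
Result: 54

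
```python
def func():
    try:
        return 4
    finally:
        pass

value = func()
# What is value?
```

Step-by-step execution trace:
1. `func()` enters try: `return 4` sets pending return value 4.
2. Before returning, `finally: pass` runs (no effect).
3. func() returns 4 → value = 4.
Result: 4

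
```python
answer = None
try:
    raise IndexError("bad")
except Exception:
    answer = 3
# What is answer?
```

Step-by-step execution trace:
1. `raise IndexError(...)` raises IndexError.
2. `except Exception` matches (IndexError is a subclass of Exception) → answer = 3.
Result: 3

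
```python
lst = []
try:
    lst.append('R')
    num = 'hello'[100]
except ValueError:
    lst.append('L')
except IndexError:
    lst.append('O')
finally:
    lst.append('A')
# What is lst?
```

Step-by-step execution trace:
1. try: `lst.append('R')` → lst = ['R'].
2. `num = 'hello'[100]` raises IndexError.
3. `except ValueError` does not match IndexError; skipped.
4. `except IndexError` matches → `lst.append('O')` → lst = ['R', 'O'].
5. finally always runs: `lst.append('A')` → lst = ['R', 'O', 'A'].
Result: ['R', 'O', 'A']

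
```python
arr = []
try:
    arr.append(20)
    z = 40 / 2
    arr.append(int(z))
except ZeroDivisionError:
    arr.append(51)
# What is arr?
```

Step-by-step execution trace:
1. try: `arr.append(20)` → arr = [20].
2. `z = 40 / 2` → z = 20.0. No exception raised.
3. `arr.append(int(z))` → arr = [20, 20].
4. `except ZeroDivisionError` is skipped (no exception was raised).
Result: [20, 20]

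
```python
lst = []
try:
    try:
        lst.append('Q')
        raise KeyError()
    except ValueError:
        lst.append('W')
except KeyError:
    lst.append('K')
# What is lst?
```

Step-by-step execution trace:
1. Inner try: `lst.append('Q')` → lst = ['Q'].
2. `raise KeyError()` raises KeyError.
3. Inner `except ValueError` does not match KeyError; exception propagates to outer try.
4. Outer `except KeyError` matches → `lst.append('K')` → lst = ['Q', 'K'].
Result: ['Q', 'K']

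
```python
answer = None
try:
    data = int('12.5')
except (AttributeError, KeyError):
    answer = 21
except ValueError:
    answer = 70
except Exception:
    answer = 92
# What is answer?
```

Step-by-step execution trace:
1. `data = int('12.5')` raises ValueError.
2. `except (AttributeError, KeyError)` does not match ValueError; skipped.
3. `except ValueError` matches (exact type match) → answer = 70.
4. `except Exception` is not reached.
Result: 70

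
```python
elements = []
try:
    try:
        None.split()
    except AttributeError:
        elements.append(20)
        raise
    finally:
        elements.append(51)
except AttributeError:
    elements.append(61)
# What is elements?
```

Step-by-step execution trace:
1. Inner try: `None.split()` raises AttributeError.
2. Inner `except AttributeError` matches → `elements.append(20)` → elements = [20].
3. bare `raise` re-raises AttributeError.
4. Inner `finally` runs during unwinding: `elements.append(51)` → elements = [20, 51].
5. Outer `except AttributeError` matches → `elements.append(61)` → elements = [20, 51, 61].
Result: [20, 51, 61]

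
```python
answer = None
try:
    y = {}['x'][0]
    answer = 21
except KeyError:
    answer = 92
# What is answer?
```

Step-by-step execution trace:
1. `y = {}['x'][0]` raises KeyError.
2. `answer = 21` is not reached.
3. `except KeyError` matches → answer = 92.
Result: 92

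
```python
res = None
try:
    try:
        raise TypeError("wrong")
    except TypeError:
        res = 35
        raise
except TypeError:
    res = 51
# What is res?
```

Step-by-step execution trace:
1. Inner try: `raise TypeError("wrong")` raises TypeError.
2. Inner `except TypeError` matches → res = 35.
3. bare `raise` re-raises the same TypeError.
4. Outer `except TypeError` matches → res = 51.
Result: 51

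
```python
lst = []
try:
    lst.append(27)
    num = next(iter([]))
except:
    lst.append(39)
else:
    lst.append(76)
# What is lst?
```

Step-by-step execution trace:
1. try: `lst.append(27)` → lst = [27].
2. `num = next(iter([]))` raises StopIteration.
3. bare `except` matches → `lst.append(39)` → lst = [27, 39].
4. `else` is skipped (an exception was raised).
Result: [27, 39]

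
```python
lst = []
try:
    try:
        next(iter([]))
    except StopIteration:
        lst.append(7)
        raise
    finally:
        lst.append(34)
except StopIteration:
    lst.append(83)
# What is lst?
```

Step-by-step execution trace:
1. Inner try: `next(iter([]))` raises StopIteration.
2. Inner `except StopIteration` matches → `lst.append(7)` → lst = [7].
3. bare `raise` re-raises StopIteration.
4. Inner `finally` runs during unwinding: `lst.append(34)` → lst = [7, 34].
5. Outer `except StopIteration` matches → `lst.append(83)` → lst = [7, 34, 83].
Result: [7, 34, 83]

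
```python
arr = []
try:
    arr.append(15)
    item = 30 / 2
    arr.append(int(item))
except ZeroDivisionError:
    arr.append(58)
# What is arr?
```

Step-by-step execution trace:
1. try: `arr.append(15)` → arr = [15].
2. `item = 30 / 2` → item = 15.0. No exception raised.
3. `arr.append(int(item))` → arr = [15, 15].
4. `except ZeroDivisionError` is skipped (no exception was raised).
Result: [15, 15]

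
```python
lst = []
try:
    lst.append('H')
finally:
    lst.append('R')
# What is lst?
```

Step-by-step execution trace:
1. try: `lst.append('H')` → lst = ['H'].
2. The try body completes without raising.
3. finally always runs: `lst.append('R')` → lst = ['H', 'R'].
Result: ['H', 'R']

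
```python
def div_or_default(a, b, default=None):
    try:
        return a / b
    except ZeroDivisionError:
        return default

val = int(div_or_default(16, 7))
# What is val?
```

Step-by-step execution trace:
1. `div_or_default(16, 7)` enters try: `return 16 / 7` → returns 2.2857142857142856. No exception raised.
2. `except ZeroDivisionError` is skipped.
3. `int(2.2857142857142856)` → 2 → val = 2.
Result: 2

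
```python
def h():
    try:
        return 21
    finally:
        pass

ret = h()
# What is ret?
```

Step-by-step execution trace:
1. `h()` enters try: `return 21` sets pending return value 21.
2. Before returning, `finally: pass` runs (no effect).
3. h() returns 21 → ret = 21.
Result: 21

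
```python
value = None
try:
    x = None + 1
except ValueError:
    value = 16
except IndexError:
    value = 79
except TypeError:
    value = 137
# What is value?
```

Step-by-step execution trace:
1. `x = None + 1` raises TypeError.
2. `except ValueError` does not match TypeError; skipped.
3. `except IndexError` does not match TypeError; skipped.
4. `except TypeError` matches → value = 137.
Result: 137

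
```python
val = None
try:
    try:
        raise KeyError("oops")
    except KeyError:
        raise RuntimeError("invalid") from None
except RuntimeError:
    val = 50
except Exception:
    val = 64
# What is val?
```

Step-by-step execution trace:
1. Inner try raises KeyError; inner `except KeyError` catches it.
2. `raise RuntimeError(...) from None` raises RuntimeError (from None suppresses __context__, but the active exception is still RuntimeError).
3. Outer `except RuntimeError` matches → val = 50.
4. `except Exception` is not reached.
Result: 50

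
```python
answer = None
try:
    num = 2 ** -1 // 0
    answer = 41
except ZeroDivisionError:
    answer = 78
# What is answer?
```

Step-by-step execution trace:
1. `num = 2 ** -1 // 0` raises ZeroDivisionError.
2. `answer = 41` is not reached.
3. `except ZeroDivisionError` matches → answer = 78.
Result: 78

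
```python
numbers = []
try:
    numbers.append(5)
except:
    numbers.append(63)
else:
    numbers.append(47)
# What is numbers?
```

Step-by-step execution trace:
1. try: `numbers.append(5)` → numbers = [5]. No exception raised.
2. `except` is skipped.
3. `else` runs (try completed without exception): `numbers.append(47)` → numbers = [5, 47].
Result: [5, 47]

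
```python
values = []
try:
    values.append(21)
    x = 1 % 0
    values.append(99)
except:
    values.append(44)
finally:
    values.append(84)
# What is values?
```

Step-by-step execution trace:
1. try: `values.append(21)` → values = [21].
2. `x = 1 % 0` raises ZeroDivisionError; `values.append(99)` is not reached.
3. bare `except` matches → `values.append(44)` → values = [21, 44].
4. finally always runs: `values.append(84)` → values = [21, 44, 84].
Result: [21, 44, 84]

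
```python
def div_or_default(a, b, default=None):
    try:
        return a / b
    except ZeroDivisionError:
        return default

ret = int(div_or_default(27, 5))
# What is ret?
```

Step-by-step execution trace:
1. `div_or_default(27, 5)` enters try: `return 27 / 5` → returns 5.4. No exception raised.
2. `except ZeroDivisionError` is skipped.
3. `int(5.4)` → 5 → ret = 5.
Result: 5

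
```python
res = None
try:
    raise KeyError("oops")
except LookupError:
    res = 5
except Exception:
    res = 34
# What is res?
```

Step-by-step execution trace:
1. `raise KeyError(...)` raises KeyError.
2. `except LookupError` matches (KeyError is a subclass of LookupError) → res = 5.
3. `except Exception` is not reached.
Result: 5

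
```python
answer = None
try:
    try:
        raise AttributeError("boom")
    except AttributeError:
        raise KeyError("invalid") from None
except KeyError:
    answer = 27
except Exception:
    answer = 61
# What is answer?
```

Step-by-step execution trace:
1. Inner try raises AttributeError; inner `except AttributeError` catches it.
2. `raise KeyError(...) from None` raises KeyError (from None suppresses __context__, but the active exception is still KeyError).
3. Outer `except KeyError` matches → answer = 27.
4. `except Exception` is not reached.
Result: 27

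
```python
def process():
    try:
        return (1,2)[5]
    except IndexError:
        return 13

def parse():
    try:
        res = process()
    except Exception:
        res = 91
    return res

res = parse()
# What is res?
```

Step-by-step execution trace:
1. `parse()` calls `process()`.
2. In process: `(1,2)[5]` raises IndexError; `except IndexError` catches it → returns 13.
3. In parse: `res = process()` → res = 13. No exception reaches parse.
4. `except Exception` is skipped; parse returns 13.
5. res = 13.
Result: 13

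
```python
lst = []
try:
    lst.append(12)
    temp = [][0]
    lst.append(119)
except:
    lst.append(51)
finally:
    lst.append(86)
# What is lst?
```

Step-by-step execution trace:
1. try: `lst.append(12)` → lst = [12].
2. `temp = [][0]` raises IndexError; `lst.append(119)` is not reached.
3. bare `except` matches → `lst.append(51)` → lst = [12, 51].
4. finally always runs: `lst.append(86)` → lst = [12, 51, 86].
Result: [12, 51, 86]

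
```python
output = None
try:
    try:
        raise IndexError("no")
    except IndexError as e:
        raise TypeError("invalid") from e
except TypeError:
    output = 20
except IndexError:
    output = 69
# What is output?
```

Step-by-step execution trace:
1. Inner try raises IndexError; inner `except IndexError as e` catches it.
2. `raise TypeError(...) from e` raises TypeError (IndexError is attached as __cause__, but only TypeError is active).
3. Outer `except TypeError` matches → output = 20.
4. `except IndexError` is not reached.
Result: 20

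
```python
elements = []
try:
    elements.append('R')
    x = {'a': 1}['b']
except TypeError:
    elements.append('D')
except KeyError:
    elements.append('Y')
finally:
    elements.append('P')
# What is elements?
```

Step-by-step execution trace:
1. try: `elements.append('R')` → elements = ['R'].
2. `x = {'a': 1}['b']` raises KeyError.
3. `except TypeError` does not match KeyError; skipped.
4. `except KeyError` matches → `elements.append('Y')` → elements = ['R', 'Y'].
5. finally always runs: `elements.append('P')` → elements = ['R', 'Y', 'P'].
Result: ['R', 'Y', 'P']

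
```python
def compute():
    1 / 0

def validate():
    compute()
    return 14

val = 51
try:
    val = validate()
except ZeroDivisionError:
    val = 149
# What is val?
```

Step-by-step execution trace:
1. val starts at 51.
2. try: `validate()` calls `compute()`.
3. `compute()` evaluates `1 / 0`, which raises ZeroDivisionError; it propagates through validate (uncaught).
4. `return 14` in validate is not reached; the assignment to val does not complete.
5. `except ZeroDivisionError` matches → val = 149.
Result: 149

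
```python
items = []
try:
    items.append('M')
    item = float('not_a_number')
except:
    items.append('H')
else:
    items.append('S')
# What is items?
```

Step-by-step execution trace:
1. try: `items.append('M')` → items = ['M'].
2. `item = float('not_a_number')` raises ValueError.
3. bare `except` matches → `items.append('H')` → items = ['M', 'H'].
4. `else` is skipped (an exception was raised).
Result: ['M', 'H']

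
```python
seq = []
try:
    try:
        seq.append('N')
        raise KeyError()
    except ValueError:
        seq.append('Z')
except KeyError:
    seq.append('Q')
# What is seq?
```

Step-by-step execution trace:
1. Inner try: `seq.append('N')` → seq = ['N'].
2. `raise KeyError()` raises KeyError.
3. Inner `except ValueError` does not match KeyError; exception propagates to outer try.
4. Outer `except KeyError` matches → `seq.append('Q')` → seq = ['N', 'Q'].
Result: ['N', 'Q']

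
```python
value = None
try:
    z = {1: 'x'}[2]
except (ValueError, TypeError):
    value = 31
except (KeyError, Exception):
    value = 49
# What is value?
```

Step-by-step execution trace:
1. `z = {1: 'x'}[2]` raises KeyError.
2. `except (ValueError, TypeError)` does not match KeyError; skipped.
3. `except (KeyError, Exception)` matches (KeyError is in the tuple) → value = 49.
Result: 49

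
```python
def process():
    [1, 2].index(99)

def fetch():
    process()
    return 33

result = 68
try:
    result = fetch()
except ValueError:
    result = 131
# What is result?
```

Step-by-step execution trace:
1. result starts at 68.
2. try: `fetch()` calls `process()`.
3. `process()` evaluates `[1, 2].index(99)`, which raises ValueError; it propagates through fetch (uncaught).
4. `return 33` in fetch is not reached; the assignment to result does not complete.
5. `except ValueError` matches → result = 131.
Result: 131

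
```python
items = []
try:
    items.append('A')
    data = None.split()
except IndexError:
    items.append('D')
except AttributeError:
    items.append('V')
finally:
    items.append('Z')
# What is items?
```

Step-by-step execution trace:
1. try: `items.append('A')` → items = ['A'].
2. `data = None.split()` raises AttributeError.
3. `except IndexError` does not match AttributeError; skipped.
4. `except AttributeError` matches → `items.append('V')` → items = ['A', 'V'].
5. finally always runs: `items.append('Z')` → items = ['A', 'V', 'Z'].
Result: ['A', 'V', 'Z']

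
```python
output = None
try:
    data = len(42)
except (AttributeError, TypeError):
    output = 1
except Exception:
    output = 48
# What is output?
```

Step-by-step execution trace:
1. `data = len(42)` raises TypeError.
2. `except (AttributeError, TypeError)` matches (TypeError is in the tuple) → output = 1.
3. `except Exception` is not reached.
Result: 1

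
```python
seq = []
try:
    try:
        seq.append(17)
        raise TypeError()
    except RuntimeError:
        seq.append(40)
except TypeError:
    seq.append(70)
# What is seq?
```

Step-by-step execution trace:
1. Inner try: `seq.append(17)` → seq = [17].
2. `raise TypeError()` raises TypeError.
3. Inner `except RuntimeError` does not match TypeError; exception propagates to outer try.
4. Outer `except TypeError` matches → `seq.append(70)` → seq = [17, 70].
Result: [17, 70]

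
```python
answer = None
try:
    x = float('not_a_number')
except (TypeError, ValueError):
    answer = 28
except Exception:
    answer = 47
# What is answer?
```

Step-by-step execution trace:
1. `x = float('not_a_number')` raises ValueError.
2. `except (TypeError, ValueError)` matches (ValueError is in the tuple) → answer = 28.
3. `except Exception` is not reached.
Result: 28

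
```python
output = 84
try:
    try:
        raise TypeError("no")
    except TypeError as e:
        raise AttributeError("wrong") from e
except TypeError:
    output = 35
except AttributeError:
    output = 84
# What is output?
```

Step-by-step execution trace:
1. Inner try raises TypeError; inner `except TypeError as e` catches it.
2. `raise AttributeError(...) from e` raises AttributeError (TypeError is attached as __cause__, but only AttributeError is active).
3. Outer `except TypeError` does not match AttributeError; skipped.
4. Outer `except AttributeError` matches → output = 84.
Result: 84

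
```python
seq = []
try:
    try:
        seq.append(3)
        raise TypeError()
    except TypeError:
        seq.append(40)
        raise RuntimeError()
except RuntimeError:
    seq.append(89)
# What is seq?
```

Step-by-step execution trace:
1. Inner try: `seq.append(3)` → seq = [3].
2. `raise TypeError()` raises TypeError.
3. Inner `except TypeError` matches → `seq.append(40)` → seq = [3, 40].
4. `raise RuntimeError()` raises RuntimeError; propagates to outer try.
5. Outer `except RuntimeError` matches → `seq.append(89)` → seq = [3, 40, 89].
Result: [3, 40, 89]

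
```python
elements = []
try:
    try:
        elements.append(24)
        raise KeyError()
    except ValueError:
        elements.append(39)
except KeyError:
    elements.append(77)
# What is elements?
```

Step-by-step execution trace:
1. Inner try: `elements.append(24)` → elements = [24].
2. `raise KeyError()` raises KeyError.
3. Inner `except ValueError` does not match KeyError; exception propagates to outer try.
4. Outer `except KeyError` matches → `elements.append(77)` → elements = [24, 77].
Result: [24, 77]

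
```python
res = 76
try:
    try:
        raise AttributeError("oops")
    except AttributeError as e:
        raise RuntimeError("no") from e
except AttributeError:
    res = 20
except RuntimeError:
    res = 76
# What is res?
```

Step-by-step execution trace:
1. Inner try raises AttributeError; inner `except AttributeError as e` catches it.
2. `raise RuntimeError(...) from e` raises RuntimeError (AttributeError is attached as __cause__, but only RuntimeError is active).
3. Outer `except AttributeError` does not match RuntimeError; skipped.
4. Outer `except RuntimeError` matches → res = 76.
Result: 76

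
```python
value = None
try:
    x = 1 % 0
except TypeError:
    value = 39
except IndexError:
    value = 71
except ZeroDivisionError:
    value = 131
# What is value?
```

Step-by-step execution trace:
1. `x = 1 % 0` raises ZeroDivisionError.
2. `except TypeError` does not match ZeroDivisionError; skipped.
3. `except IndexError` does not match ZeroDivisionError; skipped.
4. `except ZeroDivisionError` matches → value = 131.
Result: 131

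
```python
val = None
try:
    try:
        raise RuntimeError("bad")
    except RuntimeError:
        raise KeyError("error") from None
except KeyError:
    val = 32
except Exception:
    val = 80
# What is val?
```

Step-by-step execution trace:
1. Inner try raises RuntimeError; inner `except RuntimeError` catches it.
2. `raise KeyError(...) from None` raises KeyError (from None suppresses __context__, but the active exception is still KeyError).
3. Outer `except KeyError` matches → val = 32.
4. `except Exception` is not reached.
Result: 32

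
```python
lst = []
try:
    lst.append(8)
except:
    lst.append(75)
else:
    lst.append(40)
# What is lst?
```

Step-by-step execution trace:
1. try: `lst.append(8)` → lst = [8]. No exception raised.
2. `except` is skipped.
3. `else` runs (try completed without exception): `lst.append(40)` → lst = [8, 40].
Result: [8, 40]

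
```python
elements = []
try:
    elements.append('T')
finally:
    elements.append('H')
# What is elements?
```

Step-by-step execution trace:
1. try: `elements.append('T')` → elements = ['T'].
2. The try body completes without raising.
3. finally always runs: `elements.append('H')` → elements = ['T', 'H'].
Result: ['T', 'H']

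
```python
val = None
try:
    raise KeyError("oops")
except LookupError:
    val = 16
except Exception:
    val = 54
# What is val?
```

Step-by-step execution trace:
1. `raise KeyError(...)` raises KeyError.
2. `except LookupError` matches (KeyError is a subclass of LookupError) → val = 16.
3. `except Exception` is not reached.
Result: 16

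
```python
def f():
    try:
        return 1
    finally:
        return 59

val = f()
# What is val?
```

Step-by-step execution trace:
1. `f()` enters try: `return 1` sets pending return value 1.
2. Before returning, `finally: return 59` runs and overrides the pending return.
3. f() returns 59 → val = 59.
Result: 59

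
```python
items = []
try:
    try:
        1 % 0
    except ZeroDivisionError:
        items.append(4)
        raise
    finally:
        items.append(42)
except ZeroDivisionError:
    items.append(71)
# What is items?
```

Step-by-step execution trace:
1. Inner try: `1 % 0` raises ZeroDivisionError.
2. Inner `except ZeroDivisionError` matches → `items.append(4)` → items = [4].
3. bare `raise` re-raises ZeroDivisionError.
4. Inner `finally` runs during unwinding: `items.append(42)` → items = [4, 42].
5. Outer `except ZeroDivisionError` matches → `items.append(71)` → items = [4, 42, 71].
Result: [4, 42, 71]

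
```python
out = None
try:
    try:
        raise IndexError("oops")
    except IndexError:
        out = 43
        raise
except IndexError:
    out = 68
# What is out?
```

Step-by-step execution trace:
1. Inner try: `raise IndexError("oops")` raises IndexError.
2. Inner `except IndexError` matches → out = 43.
3. bare `raise` re-raises the same IndexError.
4. Outer `except IndexError` matches → out = 68.
Result: 68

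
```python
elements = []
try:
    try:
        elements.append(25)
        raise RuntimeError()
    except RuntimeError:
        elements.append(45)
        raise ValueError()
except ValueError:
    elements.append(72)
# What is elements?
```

Step-by-step execution trace:
1. Inner try: `elements.append(25)` → elements = [25].
2. `raise RuntimeError()` raises RuntimeError.
3. Inner `except RuntimeError` matches → `elements.append(45)` → elements = [25, 45].
4. `raise ValueError()` raises ValueError; propagates to outer try.
5. Outer `except ValueError` matches → `elements.append(72)` → elements = [25, 45, 72].
Result: [25, 45, 72]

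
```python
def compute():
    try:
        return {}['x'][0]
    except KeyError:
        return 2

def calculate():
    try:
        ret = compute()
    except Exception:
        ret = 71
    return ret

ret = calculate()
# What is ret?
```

Step-by-step execution trace:
1. `calculate()` calls `compute()`.
2. In compute: `{}['x'][0]` raises KeyError; `except KeyError` catches it → returns 2.
3. In calculate: `ret = compute()` → ret = 2. No exception reaches calculate.
4. `except Exception` is skipped; calculate returns 2.
5. ret = 2.
Result: 2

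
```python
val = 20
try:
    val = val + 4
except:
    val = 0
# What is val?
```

Step-by-step execution trace:
1. val starts at 20.
2. try: `val = val + 4` → val = 24. No exception raised.
3. `except` is skipped.
Result: 24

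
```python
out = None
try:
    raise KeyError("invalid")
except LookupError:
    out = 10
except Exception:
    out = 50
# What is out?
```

Step-by-step execution trace:
1. `raise KeyError(...)` raises KeyError.
2. `except LookupError` matches (KeyError is a subclass of LookupError) → out = 10.
3. `except Exception` is not reached.
Result: 10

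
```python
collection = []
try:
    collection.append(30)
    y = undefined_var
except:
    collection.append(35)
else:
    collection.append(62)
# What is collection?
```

Step-by-step execution trace:
1. try: `collection.append(30)` → collection = [30].
2. `y = undefined_var` raises NameError.
3. bare `except` matches → `collection.append(35)` → collection = [30, 35].
4. `else` is skipped (an exception was raised).
Result: [30, 35]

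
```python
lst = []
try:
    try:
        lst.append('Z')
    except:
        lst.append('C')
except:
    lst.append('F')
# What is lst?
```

Step-by-step execution trace:
1. Inner try: `lst.append('Z')` → lst = ['Z']. No exception raised.
2. Inner `except` is skipped.
3. Inner try completes normally; outer `except` is skipped.
Result: ['Z']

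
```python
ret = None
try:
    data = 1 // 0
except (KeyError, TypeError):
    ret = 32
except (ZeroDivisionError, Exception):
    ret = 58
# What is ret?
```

Step-by-step execution trace:
1. `data = 1 // 0` raises ZeroDivisionError.
2. `except (KeyError, TypeError)` does not match ZeroDivisionError; skipped.
3. `except (ZeroDivisionError, Exception)` matches (ZeroDivisionError is in the tuple) → ret = 58.
Result: 58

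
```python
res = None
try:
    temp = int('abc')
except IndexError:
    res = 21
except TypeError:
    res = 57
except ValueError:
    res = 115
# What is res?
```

Step-by-step execution trace:
1. `temp = int('abc')` raises ValueError.
2. `except IndexError` does not match ValueError; skipped.
3. `except TypeError` does not match ValueError; skipped.
4. `except ValueError` matches → res = 115.
Result: 115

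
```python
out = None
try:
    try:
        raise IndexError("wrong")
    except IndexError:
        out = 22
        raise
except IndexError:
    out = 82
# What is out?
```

Step-by-step execution trace:
1. Inner try: `raise IndexError("wrong")` raises IndexError.
2. Inner `except IndexError` matches → out = 22.
3. bare `raise` re-raises the same IndexError.
4. Outer `except IndexError` matches → out = 82.
Result: 82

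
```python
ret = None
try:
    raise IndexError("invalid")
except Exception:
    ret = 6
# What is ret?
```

Step-by-step execution trace:
1. `raise IndexError(...)` raises IndexError.
2. `except Exception` matches (IndexError is a subclass of Exception) → ret = 6.
Result: 6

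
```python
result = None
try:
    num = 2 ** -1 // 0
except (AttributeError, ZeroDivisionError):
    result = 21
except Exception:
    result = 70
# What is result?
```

Step-by-step execution trace:
1. `num = 2 ** -1 // 0` raises ZeroDivisionError.
2. `except (AttributeError, ZeroDivisionError)` matches (ZeroDivisionError is in the tuple) → result = 21.
3. `except Exception` is not reached.
Result: 21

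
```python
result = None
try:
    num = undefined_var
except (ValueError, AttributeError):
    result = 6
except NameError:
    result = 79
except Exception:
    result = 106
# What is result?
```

Step-by-step execution trace:
1. `num = undefined_var` raises NameError.
2. `except (ValueError, AttributeError)` does not match NameError; skipped.
3. `except NameError` matches (exact type match) → result = 79.
4. `except Exception` is not reached.
Result: 79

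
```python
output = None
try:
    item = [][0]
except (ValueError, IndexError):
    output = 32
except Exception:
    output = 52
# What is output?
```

Step-by-step execution trace:
1. `item = [][0]` raises IndexError.
2. `except (ValueError, IndexError)` matches (IndexError is in the tuple) → output = 32.
3. `except Exception` is not reached.
Result: 32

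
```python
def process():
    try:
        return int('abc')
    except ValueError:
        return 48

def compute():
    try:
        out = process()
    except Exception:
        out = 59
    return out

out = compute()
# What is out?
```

Step-by-step execution trace:
1. `compute()` calls `process()`.
2. In process: `int('abc')` raises ValueError; `except ValueError` catches it → returns 48.
3. In compute: `out = process()` → out = 48. No exception reaches compute.
4. `except Exception` is skipped; compute returns 48.
5. out = 48.
Result: 48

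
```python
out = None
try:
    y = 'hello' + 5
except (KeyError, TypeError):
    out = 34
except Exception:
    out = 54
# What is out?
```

Step-by-step execution trace:
1. `y = 'hello' + 5` raises TypeError.
2. `except (KeyError, TypeError)` matches (TypeError is in the tuple) → out = 34.
3. `except Exception` is not reached.
Result: 34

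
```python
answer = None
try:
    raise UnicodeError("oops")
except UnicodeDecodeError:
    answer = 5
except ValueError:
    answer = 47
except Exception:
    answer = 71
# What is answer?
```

Step-by-step execution trace:
1. `raise UnicodeError(...)` raises UnicodeError.
2. `except UnicodeDecodeError` does not match (UnicodeError is not a subclass of UnicodeDecodeError); skipped.
3. `except ValueError` matches (UnicodeError is a subclass of ValueError) → answer = 47.
4. `except Exception` is not reached.
Result: 47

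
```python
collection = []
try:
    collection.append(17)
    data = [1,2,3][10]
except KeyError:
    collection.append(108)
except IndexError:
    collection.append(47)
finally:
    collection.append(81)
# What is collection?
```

Step-by-step execution trace:
1. try: `collection.append(17)` → collection = [17].
2. `data = [1,2,3][10]` raises IndexError.
3. `except KeyError` does not match IndexError; skipped.
4. `except IndexError` matches → `collection.append(47)` → collection = [17, 47].
5. finally always runs: `collection.append(81)` → collection = [17, 47, 81].
Result: [17, 47, 81]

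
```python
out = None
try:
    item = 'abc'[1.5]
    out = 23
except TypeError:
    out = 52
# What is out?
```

Step-by-step execution trace:
1. `item = 'abc'[1.5]` raises TypeError.
2. `out = 23` is not reached.
3. `except TypeError` matches → out = 52.
Result: 52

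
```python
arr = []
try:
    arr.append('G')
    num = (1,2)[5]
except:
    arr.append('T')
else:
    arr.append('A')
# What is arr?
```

Step-by-step execution trace:
1. try: `arr.append('G')` → arr = ['G'].
2. `num = (1,2)[5]` raises IndexError.
3. bare `except` matches → `arr.append('T')` → arr = ['G', 'T'].
4. `else` is skipped (an exception was raised).
Result: ['G', 'T']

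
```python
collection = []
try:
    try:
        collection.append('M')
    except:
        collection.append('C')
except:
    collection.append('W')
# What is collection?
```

Step-by-step execution trace:
1. Inner try: `collection.append('M')` → collection = ['M']. No exception raised.
2. Inner `except` is skipped.
3. Inner try completes normally; outer `except` is skipped.
Result: ['M']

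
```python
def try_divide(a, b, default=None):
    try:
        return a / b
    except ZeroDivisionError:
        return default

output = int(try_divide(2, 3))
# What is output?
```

Step-by-step execution trace:
1. `try_divide(2, 3)` enters try: `return 2 / 3` → returns 0.6666666666666666. No exception raised.
2. `except ZeroDivisionError` is skipped.
3. `int(0.6666666666666666)` → 0 → output = 0.
Result: 0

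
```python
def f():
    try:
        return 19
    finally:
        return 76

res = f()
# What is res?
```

Step-by-step execution trace:
1. `f()` enters try: `return 19` sets pending return value 19.
2. Before returning, `finally: return 76` runs and overrides the pending return.
3. f() returns 76 → res = 76.
Result: 76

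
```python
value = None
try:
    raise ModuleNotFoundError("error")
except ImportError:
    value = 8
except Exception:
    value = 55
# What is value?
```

Step-by-step execution trace:
1. `raise ModuleNotFoundError(...)` raises ModuleNotFoundError.
2. `except ImportError` matches (ModuleNotFoundError is a subclass of ImportError) → value = 8.
3. `except Exception` is not reached.
Result: 8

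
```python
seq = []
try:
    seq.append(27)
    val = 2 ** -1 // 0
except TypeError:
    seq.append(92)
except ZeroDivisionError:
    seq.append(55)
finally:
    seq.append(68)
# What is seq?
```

Step-by-step execution trace:
1. try: `seq.append(27)` → seq = [27].
2. `val = 2 ** -1 // 0` raises ZeroDivisionError.
3. `except TypeError` does not match ZeroDivisionError; skipped.
4. `except ZeroDivisionError` matches → `seq.append(55)` → seq = [27, 55].
5. finally always runs: `seq.append(68)` → seq = [27, 55, 68].
Result: [27, 55, 68]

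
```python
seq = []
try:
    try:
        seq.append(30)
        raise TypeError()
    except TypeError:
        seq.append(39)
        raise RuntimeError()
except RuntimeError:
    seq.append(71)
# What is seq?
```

Step-by-step execution trace:
1. Inner try: `seq.append(30)` → seq = [30].
2. `raise TypeError()` raises TypeError.
3. Inner `except TypeError` matches → `seq.append(39)` → seq = [30, 39].
4. `raise RuntimeError()` raises RuntimeError; propagates to outer try.
5. Outer `except RuntimeError` matches → `seq.append(71)` → seq = [30, 39, 71].
Result: [30, 39, 71]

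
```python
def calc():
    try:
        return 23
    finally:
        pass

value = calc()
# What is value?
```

Step-by-step execution trace:
1. `calc()` enters try: `return 23` sets pending return value 23.
2. Before returning, `finally: pass` runs (no effect).
3. calc() returns 23 → value = 23.
Result: 23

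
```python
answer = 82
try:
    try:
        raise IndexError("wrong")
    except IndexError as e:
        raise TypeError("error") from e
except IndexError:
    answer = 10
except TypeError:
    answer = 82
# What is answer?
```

Step-by-step execution trace:
1. Inner try raises IndexError; inner `except IndexError as e` catches it.
2. `raise TypeError(...) from e` raises TypeError (IndexError is attached as __cause__, but only TypeError is active).
3. Outer `except IndexError` does not match TypeError; skipped.
4. Outer `except TypeError` matches → answer = 82.
Result: 82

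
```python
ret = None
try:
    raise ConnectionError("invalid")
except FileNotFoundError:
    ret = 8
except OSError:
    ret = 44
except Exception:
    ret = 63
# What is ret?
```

Step-by-step execution trace:
1. `raise ConnectionError(...)` raises ConnectionError.
2. `except FileNotFoundError` does not match (ConnectionError is not a subclass of FileNotFoundError); skipped.
3. `except OSError` matches (ConnectionError is a subclass of OSError) → ret = 44.
4. `except Exception` is not reached.
Result: 44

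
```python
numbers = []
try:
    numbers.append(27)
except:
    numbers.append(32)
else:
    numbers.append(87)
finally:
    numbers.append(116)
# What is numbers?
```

Step-by-step execution trace:
1. try: `numbers.append(27)` → numbers = [27]. No exception raised.
2. `except` is skipped.
3. `else` runs: `numbers.append(87)` → numbers = [27, 87].
4. `finally` always runs: `numbers.append(116)` → numbers = [27, 87, 116].
Result: [27, 87, 116]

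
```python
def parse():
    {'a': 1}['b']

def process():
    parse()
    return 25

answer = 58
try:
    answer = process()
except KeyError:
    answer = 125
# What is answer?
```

Step-by-step execution trace:
1. answer starts at 58.
2. try: `process()` calls `parse()`.
3. `parse()` evaluates `{'a': 1}['b']`, which raises KeyError; it propagates through process (uncaught).
4. `return 25` in process is not reached; the assignment to answer does not complete.
5. `except KeyError` matches → answer = 125.
Result: 125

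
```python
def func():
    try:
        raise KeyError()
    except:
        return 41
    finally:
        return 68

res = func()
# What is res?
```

Step-by-step execution trace:
1. `func()` enters try: `raise KeyError()` raises KeyError.
2. bare `except` matches → `return 41` sets pending return value 41.
3. Before returning, `finally: return 68` runs and overrides the pending return.
4. func() returns 68 → res = 68.
Result: 68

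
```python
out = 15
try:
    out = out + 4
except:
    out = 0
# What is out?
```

Step-by-step execution trace:
1. out starts at 15.
2. try: `out = out + 4` → out = 19. No exception raised.
3. `except` is skipped.
Result: 19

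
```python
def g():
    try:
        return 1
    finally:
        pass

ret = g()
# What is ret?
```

Step-by-step execution trace:
1. `g()` enters try: `return 1` sets pending return value 1.
2. Before returning, `finally: pass` runs (no effect).
3. g() returns 1 → ret = 1.
Result: 1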